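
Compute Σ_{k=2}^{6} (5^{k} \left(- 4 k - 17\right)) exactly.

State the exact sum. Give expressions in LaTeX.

Σ = -781125

Step 1: r(k) = 5*(4*k + 21)/(4*k + 17).
Take A(k)=5, B(k)=1, C(k)=k + 17/4.
Key eq: (5)·f(k+1) = (1)·f(k) + (k + 17/4).
deg f ≤ 1 (via 0,0,1).
A polynomial solution: f(k) = (k + 3)/4.
So s_k = (B(k−1)f/C)·t_k = ((k + 3)/(4*k + 17))·t_k = 5**k*(-k - 3).
Δs = 5**k*(-4*k - 17), as required.
Sum = s_(7) − s_(2); s_(7) = -781250, s_(2) = -125 ⇒ -781125.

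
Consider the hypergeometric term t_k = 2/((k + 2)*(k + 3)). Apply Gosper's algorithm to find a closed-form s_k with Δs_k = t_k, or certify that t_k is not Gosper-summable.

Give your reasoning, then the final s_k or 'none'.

Step 1: r(k) = (k + 2)/(k + 4).
Gosper form: A/B · C(k+1)/C(k) with A=k + 2, B=k + 4, C=1.
Need (k + 2)·f(k+1) − (k + 3)·f(k) = 1.
From deg A=1, deg B=1, deg C=0: d=1.
Solve for f: f(k) = k/2 (degree 1 ≤ 1).
Certificate R = B(k−1)f/C = k*(k + 3)/2 gives s_k = k/(k + 2).
Check: Δs_k = 2/(k**2 + 5*k + 6). ✓

s_k = k/(k + 2)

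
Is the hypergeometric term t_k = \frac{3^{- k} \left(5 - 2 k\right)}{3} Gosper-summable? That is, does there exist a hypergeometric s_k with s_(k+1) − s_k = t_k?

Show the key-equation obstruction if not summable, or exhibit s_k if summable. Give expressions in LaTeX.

Yes. s_k = 3^{- k} \left(k - 2\right).

r(k) = (2*k - 3)/(3*(2*k - 5)) after simplifying.
A = 1/3, B = 1, C = k - 5/2.
f must satisfy (1/3)·f(k+1) − (1)·f(k) = k - 5/2.
deg f ≤ 1 (via 0,0,1).
Match coefficients ⇒ f(k) = -3*(k - 2)/2.
Certificate R = B(k−1)f/C = -3*(k - 2)/(2*k - 5) gives s_k = (k - 2)/3**k.
Verify: (5 - 2*k)/(3*3**k) matches t_k.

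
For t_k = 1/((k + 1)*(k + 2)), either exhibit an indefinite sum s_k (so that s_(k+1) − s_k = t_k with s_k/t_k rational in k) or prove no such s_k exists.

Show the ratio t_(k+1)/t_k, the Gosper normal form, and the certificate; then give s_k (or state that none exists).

The ratio is (k + 1)/(k + 3).
Normal form (A,B,C) = (k + 1, k + 3, 1).
Set up (k + 1)·f(k+1) − (k + 2)·f(k) − (1) = 0.
deg f ≤ 1 (via 1,1,0).
Solve for f: f(k) = k (degree 1 ≤ 1).
So s_k = (B(k−1)f/C)·t_k = (k*(k + 2))·t_k = k/(k + 1).
Check: Δs_k = 1/(k**2 + 3*k + 2). ✓

s_k = k/(k + 1)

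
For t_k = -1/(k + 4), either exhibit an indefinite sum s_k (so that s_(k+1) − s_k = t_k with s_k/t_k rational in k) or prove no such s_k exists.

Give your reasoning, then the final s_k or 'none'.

none (Gosper's algorithm certifies no s_k)

Ratio r(k) = (k + 4)/(k + 5).
So A=k + 4 and B=k + 5, with C=1.
Solve (k + 4)·f(k+1) − (k + 4)·f(k) = 1.
d = 0 from the (1,1,0) case.
Put f(k) = c0: A·f(k+1) − B(k−1)·f(k) − C = -1; need -1 = 0 — inconsistent ⇒ no f, not summable.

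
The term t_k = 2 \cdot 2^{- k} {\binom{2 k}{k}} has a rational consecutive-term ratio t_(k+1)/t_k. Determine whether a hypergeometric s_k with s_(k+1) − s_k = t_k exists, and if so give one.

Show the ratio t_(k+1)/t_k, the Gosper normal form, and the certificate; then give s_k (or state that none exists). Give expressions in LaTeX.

none — t_k is not Gosper-summable

r(k) = (2*k + 1)/(k + 1) after simplifying.
Factor: A=2*k + 1; B=k + 1; C=1.
f must satisfy (2*k + 1)·f(k+1) − (k)·f(k) = 1.
deg f ≤ -1 (via 1,1,0).
Bound -1 < 0, so the key equation has no polynomial solution.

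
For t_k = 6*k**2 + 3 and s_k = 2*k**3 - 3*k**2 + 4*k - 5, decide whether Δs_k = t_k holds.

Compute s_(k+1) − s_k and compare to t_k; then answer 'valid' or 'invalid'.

valid (s_(k+1) − s_k reduces to t_k)

s_(k+1) = 2*k**3 + 3*k**2 + 4*k - 2
s_(k+1) − s_k = 6*k**2 + 3
(s_(k+1) − s_k) − t_k = 0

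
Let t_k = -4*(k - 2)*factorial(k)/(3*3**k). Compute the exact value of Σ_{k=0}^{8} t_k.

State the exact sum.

Σ = -16948/243

Compute t_(k+1)/t_k: get (k**2 - 1)/(3*(k - 2)).
Take A(k)=k/3 + 1/3, B(k)=1, C(k)=k - 2.
Need (k/3 + 1/3)·f(k+1) − (1)·f(k) = k - 2.
Bound: deg f ≤ 0.
Solve for f: f(k) = 3 (degree 0 ≤ 0).
So s_k = (B(k−1)f/C)·t_k = (3/(k - 2))·t_k = -4*factorial(k)/3**k.
Check: Δs_k = -4*(k - 2)*factorial(k)/(3*3**k). ✓
Sum = s_(9) − s_(0); s_(9) = -17920/243, s_(0) = -4 ⇒ -16948/243.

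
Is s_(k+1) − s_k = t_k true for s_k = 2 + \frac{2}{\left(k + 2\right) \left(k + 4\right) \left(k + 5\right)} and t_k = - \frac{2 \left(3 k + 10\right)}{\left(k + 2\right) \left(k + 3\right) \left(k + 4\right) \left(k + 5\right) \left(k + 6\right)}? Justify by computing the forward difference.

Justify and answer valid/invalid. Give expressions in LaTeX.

s_(k+1) = 2 + 2/((k + 3)*(k + 5)*(k + 6))
s_(k+1) − s_k = 2*(-3*k - 10)/(k**5 + 20*k**4 + 155*k**3 + 580*k**2 + 1044*k + 720)
(s_(k+1) − s_k) − t_k = 0

Valid: the claim telescopes to t_k.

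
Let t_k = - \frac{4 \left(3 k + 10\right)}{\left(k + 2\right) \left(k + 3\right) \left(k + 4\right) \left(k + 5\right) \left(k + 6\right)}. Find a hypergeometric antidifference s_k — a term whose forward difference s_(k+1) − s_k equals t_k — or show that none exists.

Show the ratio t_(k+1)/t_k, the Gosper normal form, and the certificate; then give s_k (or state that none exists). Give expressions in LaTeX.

s_k = \frac{k \left(- k^{2} - 11 k - 38\right)}{10 \left(k^{3} + 11 k^{2} + 38 k + 40\right)}

Compute t_(k+1)/t_k: get (k + 2)*(3*k + 13)/((k + 7)*(3*k + 10)).
Take A(k)=k + 2, B(k)=k + 7, C(k)=k + 10/3.
f must satisfy (k + 2)·f(k+1) − (k + 6)·f(k) = k + 10/3.
From deg A=1, deg B=1, deg C=1: d=4.
Solving with deg f ≤ 4: f(k) = k*(k + 3)*(k**2 + 11*k + 38)/120.
Then R = B(k−1)f/C = k*(k + 3)*(k + 6)*(k**2 + 11*k + 38)/(40*(3*k + 10)), so s_k = R(k)·t_k = k*(-k**2 - 11*k - 38)/(10*(k**3 + 11*k**2 + 38*k + 40)).
Check: Δs_k = 4*(-3*k - 10)/(k**5 + 20*k**4 + 155*k**3 + 580*k**2 + 1044*k + 720). ✓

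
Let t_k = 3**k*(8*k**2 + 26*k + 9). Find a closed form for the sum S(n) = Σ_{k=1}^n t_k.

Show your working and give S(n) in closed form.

Compute t_(k+1)/t_k: get 3*(8*k**2 + 42*k + 43)/(8*k**2 + 26*k + 9).
Gosper form: A/B · C(k+1)/C(k) with A=3, B=1, C=k**2 + 13*k/4 + 9/8.
Set up (3)·f(k+1) − (1)·f(k) − (k**2 + 13*k/4 + 9/8) = 0.
From deg A=0, deg B=0, deg C=2: d=2.
A polynomial solution: f(k) = (k + 1)*(4*k - 3)/8.
So s_k = (B(k−1)f/C)·t_k = ((k + 1)*(4*k - 3)/(8*k**2 + 26*k + 9))·t_k = 3**k*(4*k**2 + k - 3).
Verify: 3**k*(8*k**2 + 26*k + 9) matches t_k.
s_(n+1) = 3**(n + 1)*(4*n**2 + 9*n + 2) and s_(1) = 6, so S(n) = 12*3**n*n**2 + 27*3**n*n + 6*3**n - 6.

S(n) = 12*3**n*n**2 + 27*3**n*n + 6*3**n - 6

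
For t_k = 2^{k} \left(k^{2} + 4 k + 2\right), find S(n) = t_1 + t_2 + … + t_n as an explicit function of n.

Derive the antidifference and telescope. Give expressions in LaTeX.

S(n) = 2 \cdot 2^{n} n^{2} + 4 \cdot 2^{n} n + 2 \cdot 2^{n} - 2

t_(k+1)/t_k = 2*(k**2 + 6*k + 7)/(k**2 + 4*k + 2).
A = 2, B = 1, C = k**2 + 4*k + 2.
Solve (2)·f(k+1) − (1)·f(k) = k**2 + 4*k + 2.
From deg A=0, deg B=0, deg C=2: d=2.
Coefficient equations give f(k) = k**2.
R(k) = B(k−1)·f(k)/C(k) = k**2/(k**2 + 4*k + 2); s_k = R·t_k = 2**k*k**2.
Verify: 2**k*(k**2 + 4*k + 2) matches t_k.
Σ_(k=1)^n t_k = s_(n+1) − s_(1) = (2**(n + 1)*(n**2 + 2*n + 1)) − (2), i.e. 2*2**n*n**2 + 4*2**n*n + 2*2**n - 2.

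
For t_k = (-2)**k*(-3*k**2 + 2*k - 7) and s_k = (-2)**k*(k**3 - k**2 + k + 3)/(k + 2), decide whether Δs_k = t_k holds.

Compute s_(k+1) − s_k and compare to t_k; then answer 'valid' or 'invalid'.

Invalid: residual (-2)**k*(3*k**3 + 5*k**2 + k + 17)/(k**2 + 5*k + 6) ≠ 0.

s_(k+1) = (-2)**(k + 1)*(k + (k + 1)**3 - (k + 1)**2 + 4)/(k + 3)
s_(k+1) − s_k = (-2)**k*(-3*k**4 - 10*k**3 - 10*k**2 - 22*k - 25)/(k**2 + 5*k + 6)
(s_(k+1) − s_k) − t_k = (-2)**k*(3*k**3 + 5*k**2 + k + 17)/(k**2 + 5*k + 6)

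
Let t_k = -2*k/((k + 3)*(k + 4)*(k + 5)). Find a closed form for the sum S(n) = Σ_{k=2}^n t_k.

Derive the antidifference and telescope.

S(n) = (-7*n**2 - 3*n + 10)/(30*(n**2 + 9*n + 20))

t_(k+1)/t_k = (k + 1)*(k + 3)/(k*(k + 6)).
Take A(k)=k + 3, B(k)=k + 6, C(k)=k.
f must satisfy (k + 3)·f(k+1) − (k + 5)·f(k) = k.
d = 2 from the (1,1,1) case.
Coefficient equations give f(k) = k*(k - 1)/8.
R(k) = B(k−1)·f(k)/C(k) = (k - 1)*(k + 5)/8; s_k = R·t_k = k*(1 - k)/(4*(k + 3)*(k + 4)).
Verify: -2*k/(k**3 + 12*k**2 + 47*k + 60) matches t_k.
s_(n+1) = n*(-n - 1)/(4*(n**2 + 9*n + 20)) and s_(2) = -1/60, so S(n) = (-7*n**2 - 3*n + 10)/(30*(n**2 + 9*n + 20)).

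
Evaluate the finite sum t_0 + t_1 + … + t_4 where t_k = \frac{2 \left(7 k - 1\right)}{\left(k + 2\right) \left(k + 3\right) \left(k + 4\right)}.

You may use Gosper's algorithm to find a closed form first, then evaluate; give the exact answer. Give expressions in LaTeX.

The ratio is (k + 2)*(7*k + 6)/((k + 5)*(7*k - 1)).
A = k + 2, B = k + 5, C = k - 1/7.
Need (k + 2)·f(k+1) − (k + 4)·f(k) = k - 1/7.
deg f ≤ 2 (via 1,1,1).
Solve for f: f(k) = k*(13*k - 19)/84 (degree 2 ≤ 2).
Then R = B(k−1)f/C = k*(k + 4)*(13*k - 19)/(12*(7*k - 1)), so s_k = R(k)·t_k = k*(13*k - 19)/(6*(k + 2)*(k + 3)).
Δs = 2*(7*k - 1)/(k**3 + 9*k**2 + 26*k + 24), as required.
Sum = s_(5) − s_(0); s_(5) = 115/168, s_(0) = 0 ⇒ 115/168.

Σ = 115/168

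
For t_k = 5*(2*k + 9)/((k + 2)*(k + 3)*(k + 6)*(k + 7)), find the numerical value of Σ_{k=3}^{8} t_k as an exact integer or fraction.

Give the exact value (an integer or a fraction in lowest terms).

Step 1: r(k) = (k + 2)*(k + 6)*(2*k + 11)/((k + 4)*(k + 8)*(2*k + 9)).
Normal form (A,B,C) = (k + 2, k + 8, k**3 + 27*k**2/2 + 121*k/2 + 90).
Solve (k + 2)·f(k+1) − (k + 7)·f(k) = k**3 + 27*k**2/2 + 121*k/2 + 90.
deg f ≤ 5 (via 1,1,3).
Solve for f: f(k) = k*(k + 3)*(k + 4)*(k + 5)*(k + 8)/24 (degree 5 ≤ 5).
So s_k = (B(k−1)f/C)·t_k = (k*(k + 3)*(k + 7)*(k + 8)/(12*(2*k + 9)))·t_k = 5*k*(k + 8)/(12*(k**2 + 8*k + 12)).
Δs = 5*(2*k + 9)/(k**4 + 18*k**3 + 113*k**2 + 288*k + 252), as required.
Telescoping: Σ = s_(9) − s_(3) = 17/44 − (11/36) = 8/99.

Σ = 8/99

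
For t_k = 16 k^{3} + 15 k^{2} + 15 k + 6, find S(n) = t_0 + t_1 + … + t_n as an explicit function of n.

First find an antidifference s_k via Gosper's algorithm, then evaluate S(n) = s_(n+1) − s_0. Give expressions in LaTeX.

S(n) = 4 n^{4} + 13 n^{3} + 19 n^{2} + 16 n + 6

The ratio is (16*k**3 + 63*k**2 + 93*k + 52)/(16*k**3 + 15*k**2 + 15*k + 6).
So A=1 and B=1, with C=k**3 + 15*k**2/16 + 15*k/16 + 3/8.
Need (1)·f(k+1) − (1)·f(k) = k**3 + 15*k**2/16 + 15*k/16 + 3/8.
deg f ≤ 4 (via 0,0,3).
Solving with deg f ≤ 4: f(k) = k*(4*k**3 - 3*k**2 + 4*k + 1)/16.
So s_k = (B(k−1)f/C)·t_k = (k*(4*k**3 - 3*k**2 + 4*k + 1)/(16*k**3 + 15*k**2 + 15*k + 6))·t_k = k*(4*k**3 - 3*k**2 + 4*k + 1).
Δs = 16*k**3 + 15*k**2 + 15*k + 6, as required.
s_(n+1) = 4*n**4 + 13*n**3 + 19*n**2 + 16*n + 6 and s_(0) = 0, so S(n) = 4*n**4 + 13*n**3 + 19*n**2 + 16*n + 6.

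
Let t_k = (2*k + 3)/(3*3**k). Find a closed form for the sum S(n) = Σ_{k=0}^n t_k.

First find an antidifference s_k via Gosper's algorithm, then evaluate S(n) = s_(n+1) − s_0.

S(n) = (6*3**n - n - 3)/(3*3**n)

t_(k+1)/t_k = (2*k + 5)/(3*(2*k + 3)).
Take A(k)=1/3, B(k)=1, C(k)=k + 3/2.
f must satisfy (1/3)·f(k+1) − (1)·f(k) = k + 3/2.
Bound: deg f ≤ 1.
Solve for f: f(k) = -3*(k + 2)/2 (degree 1 ≤ 1).
R(k) = B(k−1)·f(k)/C(k) = -3*(k + 2)/(2*k + 3); s_k = R·t_k = (-k - 2)/3**k.
Δs = (2*k + 3)/(3*3**k), as required.
s_(n+1) = 3**(-n - 1)*(-n - 3) and s_(0) = -2, so S(n) = (6*3**n - n - 3)/(3*3**n).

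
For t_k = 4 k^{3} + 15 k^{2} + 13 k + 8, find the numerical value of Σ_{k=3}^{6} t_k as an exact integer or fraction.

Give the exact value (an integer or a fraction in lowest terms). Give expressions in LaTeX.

t_(k+1)/t_k = (4*k**3 + 27*k**2 + 55*k + 40)/(4*k**3 + 15*k**2 + 13*k + 8).
A = 1, B = 1, C = k**3 + 15*k**2/4 + 13*k/4 + 2.
Solve (1)·f(k+1) − (1)·f(k) = k**3 + 15*k**2/4 + 13*k/4 + 2.
deg f ≤ 4 (via 0,0,3).
Match coefficients ⇒ f(k) = k*(k**3 + 3*k**2 + 4)/4.
R(k) = B(k−1)·f(k)/C(k) = k*(k**3 + 3*k**2 + 4)/(4*k**3 + 15*k**2 + 13*k + 8); s_k = R·t_k = k*(k**3 + 3*k**2 + 4).
Check: Δs_k = 4*k**3 + 15*k**2 + 13*k + 8. ✓
Telescoping: Σ = s_(7) − s_(3) = 3458 − (174) = 3284.

Σ = 3284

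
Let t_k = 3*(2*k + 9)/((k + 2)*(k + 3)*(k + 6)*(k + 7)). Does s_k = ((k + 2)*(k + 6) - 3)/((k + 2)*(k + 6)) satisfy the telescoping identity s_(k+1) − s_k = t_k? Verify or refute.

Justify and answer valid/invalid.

valid (s_(k+1) − s_k reduces to t_k)

s_(k+1) = ((k + 3)*(k + 7) - 3)/((k + 3)*(k + 7))
s_(k+1) − s_k = 3*(2*k + 9)/(k**4 + 18*k**3 + 113*k**2 + 288*k + 252)
(s_(k+1) − s_k) − t_k = 0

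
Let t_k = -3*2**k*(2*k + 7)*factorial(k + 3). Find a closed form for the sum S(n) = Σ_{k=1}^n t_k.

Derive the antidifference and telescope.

S(n) = -6*2**n*factorial(n + 4) + 144

r(k) = 2*(k + 4)*(2*k + 9)/(2*k + 7) after simplifying.
Factor: A=2*k + 8; B=1; C=k + 7/2.
Set up (2*k + 8)·f(k+1) − (1)·f(k) − (k + 7/2) = 0.
d = 0 from the (1,0,1) case.
A polynomial solution: f(k) = 1/2.
Certificate R = B(k−1)f/C = 1/(2*k + 7) gives s_k = -3*2**k*factorial(k + 3).
Δs = -3*2**k*(2*k + 7)*factorial(k + 3), as required.
Evaluate: s_(n+1) = -6*2**n*factorial(n + 4); subtract s_(1) = -144 ⇒ S(n) = -6*2**n*factorial(n + 4) + 144.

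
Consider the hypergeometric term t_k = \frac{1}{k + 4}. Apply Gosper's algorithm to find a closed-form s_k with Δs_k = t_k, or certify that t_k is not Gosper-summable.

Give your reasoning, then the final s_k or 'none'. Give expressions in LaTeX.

Step 1: r(k) = (k + 4)/(k + 5).
So A=k + 4 and B=k + 5, with C=1.
f must satisfy (k + 4)·f(k+1) − (k + 4)·f(k) = 1.
From deg A=1, deg B=1, deg C=0: d=0.
Write f(k) = c0. Then LHS − RHS = -1, requiring -1 = 0: contradictory. No certificate.

not Gosper-summable; s_k does not exist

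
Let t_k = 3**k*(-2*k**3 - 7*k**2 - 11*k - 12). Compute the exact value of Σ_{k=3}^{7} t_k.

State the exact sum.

Compute t_(k+1)/t_k: get 3*(2*k**3 + 13*k**2 + 31*k + 32)/(2*k**3 + 7*k**2 + 11*k + 12).
Take A(k)=3, B(k)=1, C(k)=k**3 + 7*k**2/2 + 11*k/2 + 6.
f must satisfy (3)·f(k+1) − (1)·f(k) = k**3 + 7*k**2/2 + 11*k/2 + 6.
Bound: deg f ≤ 3.
A polynomial solution: f(k) = k*(k**2 - k + 4)/2.
Get s_k = R·t_k = 3**k*k*(-k**2 + k - 4) with R(k) = B(k−1)f(k)/C(k) = k*(k**2 - k + 4)/(2*k**3 + 7*k**2 + 11*k + 12).
Verify: 3**k*(-2*k**3 - 7*k**2 - 11*k - 12) matches t_k.
Evaluate s at k=8 and k=3: -3149280 and -810; difference -3148470.

Σ = -3148470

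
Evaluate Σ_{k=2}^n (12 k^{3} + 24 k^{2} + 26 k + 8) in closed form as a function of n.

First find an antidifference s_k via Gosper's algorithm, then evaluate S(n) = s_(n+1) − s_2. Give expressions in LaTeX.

Ratio r(k) = (6*k**3 + 30*k**2 + 55*k + 35)/(6*k**3 + 12*k**2 + 13*k + 4).
Take A(k)=1, B(k)=1, C(k)=k**3 + 2*k**2 + 13*k/6 + 2/3.
Set up (1)·f(k+1) − (1)·f(k) − (k**3 + 2*k**2 + 13*k/6 + 2/3) = 0.
Degrees (0,0,3) ⇒ d ≤ 4.
Match coefficients ⇒ f(k) = k*(3*k**3 + 2*k**2 + 4*k - 1)/12.
Certificate R = B(k−1)f/C = k*(3*k**3 + 2*k**2 + 4*k - 1)/(2*(6*k**3 + 12*k**2 + 13*k + 4)) gives s_k = k*(3*k**3 + 2*k**2 + 4*k - 1).
Verify: 12*k**3 + 24*k**2 + 26*k + 8 matches t_k.
Σ_(k=2)^n t_k = s_(n+1) − s_(2) = (3*n**4 + 14*n**3 + 28*n**2 + 25*n + 8) − (78), i.e. 3*n**4 + 14*n**3 + 28*n**2 + 25*n - 70.

S(n) = 3 n^{4} + 14 n^{3} + 28 n^{2} + 25 n - 70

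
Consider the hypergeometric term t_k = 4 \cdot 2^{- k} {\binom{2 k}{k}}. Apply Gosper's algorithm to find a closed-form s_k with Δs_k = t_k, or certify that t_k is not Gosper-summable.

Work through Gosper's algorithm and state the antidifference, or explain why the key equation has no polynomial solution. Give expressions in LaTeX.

The ratio is (2*k + 1)/(k + 1).
Normal form (A,B,C) = (2*k + 1, k + 1, 1).
f must satisfy (2*k + 1)·f(k+1) − (k)·f(k) = 1.
From deg A=1, deg B=1, deg C=0: d=-1.
Bound -1 < 0, so the key equation has no polynomial solution.

not Gosper-summable; s_k does not exist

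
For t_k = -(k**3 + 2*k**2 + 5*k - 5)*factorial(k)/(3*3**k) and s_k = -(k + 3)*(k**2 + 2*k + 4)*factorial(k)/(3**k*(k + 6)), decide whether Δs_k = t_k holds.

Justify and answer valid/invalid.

s_(k+1) = -(k + 4)*(k**2 + 4*k + 7)*factorial(k + 1)/(3*3**k*(k + 7))
s_(k+1) − s_k = -(k**5 + 12*k**4 + 49*k**3 + 102*k**2 + 88*k - 84)*factorial(k)/(3*3**k*(k + 6)*(k + 7))
(s_(k+1) − s_k) − t_k = (k - 1)*(k**3 + 9*k**2 + 23*k + 42)*factorial(k)/(3**k*(k + 6)*(k + 7))

Invalid: residual (k - 1)*(k**3 + 9*k**2 + 23*k + 42)*factorial(k)/(3**k*(k + 6)*(k + 7)) ≠ 0.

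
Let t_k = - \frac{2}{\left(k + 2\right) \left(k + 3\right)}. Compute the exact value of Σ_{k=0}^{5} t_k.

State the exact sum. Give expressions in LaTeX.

Compute t_(k+1)/t_k: get (k + 2)/(k + 4).
Normal form (A,B,C) = (k + 2, k + 4, 1).
f must satisfy (k + 2)·f(k+1) − (k + 3)·f(k) = 1.
From deg A=1, deg B=1, deg C=0: d=1.
A polynomial solution: f(k) = k/2.
Certificate R = B(k−1)f/C = k*(k + 3)/2 gives s_k = -k/(k + 2).
Verify: -2/(k**2 + 5*k + 6) matches t_k.
Σ_(k=0)^(5) t_k = s_(6) − s_(0) = -3/4 − (0) = -3/4.

Σ = -3/4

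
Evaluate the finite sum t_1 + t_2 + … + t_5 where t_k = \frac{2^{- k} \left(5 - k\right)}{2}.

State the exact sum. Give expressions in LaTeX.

Compute t_(k+1)/t_k: get (k - 4)/(2*(k - 5)).
Gosper form: A/B · C(k+1)/C(k) with A=1/2, B=1, C=k - 5.
Key eq: (1/2)·f(k+1) = (1)·f(k) + (k - 5).
Bound: deg f ≤ 1.
Solve for f: f(k) = -2*(k - 4) (degree 1 ≤ 1).
Then R = B(k−1)f/C = -2*(k - 4)/(k - 5), so s_k = R(k)·t_k = (k - 4)/2**k.
Δs = (5 - k)/(2*2**k), as required.
Σ_(k=1)^(5) t_k = s_(6) − s_(1) = 1/32 − (-3/2) = 49/32.

Σ = 49/32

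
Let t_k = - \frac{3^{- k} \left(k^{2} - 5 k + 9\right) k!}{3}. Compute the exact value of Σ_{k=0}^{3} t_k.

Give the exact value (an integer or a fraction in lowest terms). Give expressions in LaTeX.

Compute t_(k+1)/t_k: get (k + 1)*(-5*k + (k + 1)**2 + 4)/(3*(k**2 - 5*k + 9)).
Gosper form: A/B · C(k+1)/C(k) with A=k/3 + 1/3, B=1, C=k**2 - 5*k + 9.
Set up (k/3 + 1/3)·f(k+1) − (1)·f(k) − (k**2 - 5*k + 9) = 0.
deg f ≤ 1 (via 1,0,2).
Coefficient equations give f(k) = 3*(k - 4).
R(k) = B(k−1)·f(k)/C(k) = 3*(k - 4)/(k**2 - 5*k + 9); s_k = R·t_k = -(k - 4)*factorial(k)/3**k.
Δs = -(k**2 - 5*k + 9)*factorial(k)/(3*3**k), as required.
Sum = s_(4) − s_(0); s_(4) = 0, s_(0) = 4 ⇒ -4.

Σ = -4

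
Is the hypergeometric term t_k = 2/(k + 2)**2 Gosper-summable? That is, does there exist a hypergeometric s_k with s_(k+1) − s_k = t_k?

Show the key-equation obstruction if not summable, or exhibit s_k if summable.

No — t_k has no hypergeometric antidifference.

Compute t_(k+1)/t_k: get (k + 2)**2/(k + 3)**2.
So A=k**2 + 4*k + 4 and B=k**2 + 6*k + 9, with C=1.
f must satisfy (k**2 + 4*k + 4)·f(k+1) − (k**2 + 4*k + 4)·f(k) = 1.
d = 0 from the (2,2,0) case.
f = c0 ⇒ A·f(k+1) − B(k−1)·f(k) − C = -1. The system {-1 = 0} is inconsistent; no antidifference.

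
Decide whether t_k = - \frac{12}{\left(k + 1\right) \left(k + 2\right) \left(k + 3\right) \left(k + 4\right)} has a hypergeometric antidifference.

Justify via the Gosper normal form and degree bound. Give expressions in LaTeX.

t_(k+1)/t_k = (k + 1)/(k + 5).
A = k + 1, B = k + 5, C = 1.
f must satisfy (k + 1)·f(k+1) − (k + 4)·f(k) = 1.
deg f ≤ 3 (via 1,1,0).
A polynomial solution: f(k) = k*(k**2 + 6*k + 11)/18.
Then R = B(k−1)f/C = k*(k + 4)*(k**2 + 6*k + 11)/18, so s_k = R(k)·t_k = 2*k*(-k**2 - 6*k - 11)/(3*(k + 1)*(k + 2)*(k + 3)).
Verify: -12/(k**4 + 10*k**3 + 35*k**2 + 50*k + 24) matches t_k.

Yes. s_k = \frac{2 k \left(- k^{2} - 6 k - 11\right)}{3 \left(k + 1\right) \left(k + 2\right) \left(k + 3\right)}.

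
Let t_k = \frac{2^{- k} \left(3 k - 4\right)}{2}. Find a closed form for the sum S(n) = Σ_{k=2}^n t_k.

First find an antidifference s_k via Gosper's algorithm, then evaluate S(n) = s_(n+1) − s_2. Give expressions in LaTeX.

S(n) = 2^{- n - 2} \left(5 \cdot 2^{n} - 6 n - 4\right)

Step 1: r(k) = (3*k - 1)/(2*(3*k - 4)).
Factor: A=1/2; B=1; C=k - 4/3.
Set up (1/2)·f(k+1) − (1)·f(k) − (k - 4/3) = 0.
Degrees (0,0,1) ⇒ d ≤ 1.
Match coefficients ⇒ f(k) = -2*(3*k - 1)/3.
R(k) = B(k−1)·f(k)/C(k) = -2*(3*k - 1)/(3*k - 4); s_k = R·t_k = (1 - 3*k)/2**k.
s_(k+1) − s_k = (3*k - 4)/(2*2**k) = t_k.
Evaluate: s_(n+1) = 2**(-n - 1)*(-3*n - 2); subtract s_(2) = -5/4 ⇒ S(n) = 2**(-n - 2)*(5*2**n - 6*n - 4).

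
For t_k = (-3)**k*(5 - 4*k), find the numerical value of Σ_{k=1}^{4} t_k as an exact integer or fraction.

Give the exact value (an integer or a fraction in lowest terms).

Σ = -732

Step 1: r(k) = 3*(1 - 4*k)/(4*k - 5).
Gosper form: A/B · C(k+1)/C(k) with A=-3, B=1, C=k - 5/4.
Key eq: (-3)·f(k+1) = (1)·f(k) + (k - 5/4).
d = 1 from the (0,0,1) case.
A polynomial solution: f(k) = -(k - 2)/4.
So s_k = (B(k−1)f/C)·t_k = (-(k - 2)/(4*k - 5))·t_k = (-3)**k*(k - 2).
Verify: (-3)**k*(5 - 4*k) matches t_k.
Sum = s_(5) − s_(1); s_(5) = -729, s_(1) = 3 ⇒ -732.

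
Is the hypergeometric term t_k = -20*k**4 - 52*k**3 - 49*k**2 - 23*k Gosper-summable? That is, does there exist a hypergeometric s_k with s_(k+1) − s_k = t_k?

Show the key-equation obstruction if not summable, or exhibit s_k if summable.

Yes. s_k = k*(-4*k**4 - 3*k**3 + 3*k**2 + 4).

Compute t_(k+1)/t_k: get (20*k**4 + 132*k**3 + 325*k**2 + 357*k + 144)/(k*(20*k**3 + 52*k**2 + 49*k + 23)).
A = 1, B = 1, C = k**4 + 13*k**3/5 + 49*k**2/20 + 23*k/20.
f must satisfy (1)·f(k+1) − (1)·f(k) = k**4 + 13*k**3/5 + 49*k**2/20 + 23*k/20.
From deg A=0, deg B=0, deg C=4: d=5.
Solving with deg f ≤ 5: f(k) = k*(k - 1)*(4*k**3 + 7*k**2 + 4*k + 4)/20.
Then R = B(k−1)f/C = (k - 1)*(4*k**3 + 7*k**2 + 4*k + 4)/(20*k**3 + 52*k**2 + 49*k + 23), so s_k = R(k)·t_k = k*(-4*k**4 - 3*k**3 + 3*k**2 + 4).
s_(k+1) − s_k = k*(-20*k**3 - 52*k**2 - 49*k - 23) = t_k.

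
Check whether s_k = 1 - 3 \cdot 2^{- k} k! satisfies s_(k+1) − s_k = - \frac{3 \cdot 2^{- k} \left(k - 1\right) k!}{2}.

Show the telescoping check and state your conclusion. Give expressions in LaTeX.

s_(k+1) = (2*2**k - 3*k*factorial(k) - 3*factorial(k))/(2*2**k)
s_(k+1) − s_k = -3*(k - 1)*factorial(k)/(2*2**k)
(s_(k+1) − s_k) − t_k = 0

Valid — Δs_k = t_k.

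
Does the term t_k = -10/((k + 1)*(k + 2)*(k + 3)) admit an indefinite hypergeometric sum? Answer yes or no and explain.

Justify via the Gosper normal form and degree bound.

Ratio r(k) = (k + 1)/(k + 4).
A = k + 1, B = k + 4, C = 1.
Need (k + 1)·f(k+1) − (k + 3)·f(k) = 1.
From deg A=1, deg B=1, deg C=0: d=2.
Solving with deg f ≤ 2: f(k) = k*(k + 3)/4.
Get s_k = R·t_k = 5*k*(-k - 3)/(2*(k + 1)*(k + 2)) with R(k) = B(k−1)f(k)/C(k) = k*(k + 3)**2/4.
Check: Δs_k = -10/(k**3 + 6*k**2 + 11*k + 6). ✓

Yes. s_k = 5*k*(-k - 3)/(2*(k + 1)*(k + 2)).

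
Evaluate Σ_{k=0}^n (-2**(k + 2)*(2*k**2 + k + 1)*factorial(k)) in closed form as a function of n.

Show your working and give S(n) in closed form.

Compute t_(k+1)/t_k: get 2*(k + 1)*(k + 2*(k + 1)**2 + 2)/(2*k**2 + k + 1).
Gosper form: A/B · C(k+1)/C(k) with A=2*k + 2, B=1, C=k**2 + k/2 + 1/2.
Key eq: (2*k + 2)·f(k+1) = (1)·f(k) + (k**2 + k/2 + 1/2).
deg f ≤ 1 (via 1,0,2).
Coefficient equations give f(k) = (k - 1)/2.
Then R = B(k−1)f/C = (k - 1)/(2*k**2 + k + 1), so s_k = R(k)·t_k = -2**(k + 2)*(k - 1)*factorial(k).
Verify: -2**(k + 2)*(2*k**2 + k + 1)*factorial(k) matches t_k.
Telescope: S(n) = s_(n+1) − s_(0) = -2**(n + 3)*n*factorial(n + 1) − (4) = -8*2**n*n*factorial(n + 1) - 4.

S(n) = -8*2**n*n*factorial(n + 1) - 4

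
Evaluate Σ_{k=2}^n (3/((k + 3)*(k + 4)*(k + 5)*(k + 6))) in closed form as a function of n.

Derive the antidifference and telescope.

t_(k+1)/t_k = (k + 3)/(k + 7).
A = k + 3, B = k + 7, C = 1.
Need (k + 3)·f(k+1) − (k + 6)·f(k) = 1.
Degrees (1,1,0) ⇒ d ≤ 3.
Match coefficients ⇒ f(k) = k*(k**2 + 12*k + 47)/180.
R(k) = B(k−1)·f(k)/C(k) = k*(k + 6)*(k**2 + 12*k + 47)/180; s_k = R·t_k = k*(k**2 + 12*k + 47)/(60*(k + 3)*(k + 4)*(k + 5)).
Verify: 3/(k**4 + 18*k**3 + 119*k**2 + 342*k + 360) matches t_k.
Σ_(k=2)^n t_k = s_(n+1) − s_(2) = ((n**3 + 15*n**2 + 74*n + 60)/(60*(n**3 + 15*n**2 + 74*n + 120))) − (1/84), i.e. (n**3 + 15*n**2 + 74*n - 90)/(210*(n**3 + 15*n**2 + 74*n + 120)).

S(n) = (n**3 + 15*n**2 + 74*n - 90)/(210*(n**3 + 15*n**2 + 74*n + 120))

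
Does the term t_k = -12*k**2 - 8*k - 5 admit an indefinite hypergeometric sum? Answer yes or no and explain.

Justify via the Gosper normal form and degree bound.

Yes. s_k = k*(-4*k**2 + 2*k - 3).

Compute t_(k+1)/t_k: get (12*k**2 + 32*k + 25)/(12*k**2 + 8*k + 5).
Take A(k)=1, B(k)=1, C(k)=k**2 + 2*k/3 + 5/12.
Set up (1)·f(k+1) − (1)·f(k) − (k**2 + 2*k/3 + 5/12) = 0.
Bound: deg f ≤ 3.
Coefficient equations give f(k) = k*(4*k**2 - 2*k + 3)/12.
Get s_k = R·t_k = k*(-4*k**2 + 2*k - 3) with R(k) = B(k−1)f(k)/C(k) = k*(4*k**2 - 2*k + 3)/(12*k**2 + 8*k + 5).
Check: Δs_k = -12*k**2 - 8*k - 5. ✓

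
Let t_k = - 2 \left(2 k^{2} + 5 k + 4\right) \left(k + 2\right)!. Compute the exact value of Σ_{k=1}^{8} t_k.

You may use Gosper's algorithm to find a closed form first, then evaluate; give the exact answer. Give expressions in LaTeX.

Σ = -1357171188

The ratio is (k + 3)*(5*k + 2*(k + 1)**2 + 9)/(2*k**2 + 5*k + 4).
Factor: A=k + 3; B=1; C=k**2 + 5*k/2 + 2.
Key eq: (k + 3)·f(k+1) = (1)·f(k) + (k**2 + 5*k/2 + 2).
Bound: deg f ≤ 1.
Solving with deg f ≤ 1: f(k) = (2*k - 1)/2.
So s_k = (B(k−1)f/C)·t_k = ((2*k - 1)/(2*k**2 + 5*k + 4))·t_k = -2*(2*k - 1)*factorial(k + 2).
Verify: -2*(2*k**2 + 5*k + 4)*factorial(k + 2) matches t_k.
Sum = s_(9) − s_(1); s_(9) = -1357171200, s_(1) = -12 ⇒ -1357171188.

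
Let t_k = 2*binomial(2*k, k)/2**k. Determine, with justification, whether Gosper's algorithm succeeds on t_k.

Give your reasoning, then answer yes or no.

No — key equation has no polynomial f.

Compute t_(k+1)/t_k: get (2*k + 1)/(k + 1).
A = 2*k + 1, B = k + 1, C = 1.
Key eq: (2*k + 1)·f(k+1) = (k)·f(k) + (1).
Bound: deg f ≤ -1.
Bound -1 < 0, so the key equation has no polynomial solution.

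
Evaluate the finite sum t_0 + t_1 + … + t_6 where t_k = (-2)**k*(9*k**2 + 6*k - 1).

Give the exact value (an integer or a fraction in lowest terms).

Step 1: r(k) = 2*(-9*k**2 - 24*k - 14)/(9*k**2 + 6*k - 1).
Take A(k)=-2, B(k)=1, C(k)=k**2 + 2*k/3 - 1/9.
f must satisfy (-2)·f(k+1) − (1)·f(k) = k**2 + 2*k/3 - 1/9.
Bound: deg f ≤ 2.
Solving with deg f ≤ 2: f(k) = -(k - 1)*(3*k + 1)/9.
R(k) = B(k−1)·f(k)/C(k) = -(k - 1)*(3*k + 1)/(9*k**2 + 6*k - 1); s_k = R·t_k = (-2)**k*(-3*k**2 + 2*k + 1).
Δs = (-2)**k*(9*k**2 + 6*k - 1), as required.
Σ_(k=0)^(6) t_k = s_(7) − s_(0) = 16896 − (1) = 16895.

Σ = 16895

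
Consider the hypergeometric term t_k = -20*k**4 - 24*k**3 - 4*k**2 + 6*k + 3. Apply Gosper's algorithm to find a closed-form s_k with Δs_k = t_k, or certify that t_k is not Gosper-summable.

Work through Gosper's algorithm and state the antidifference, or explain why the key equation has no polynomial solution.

s_k = k**2*(-4*k**3 + 4*k**2 + 4*k - 1)

Compute t_(k+1)/t_k: get (20*k**4 + 104*k**3 + 196*k**2 + 154*k + 39)/(20*k**4 + 24*k**3 + 4*k**2 - 6*k - 3).
So A=1 and B=1, with C=k**4 + 6*k**3/5 + k**2/5 - 3*k/10 - 3/20.
Solve (1)·f(k+1) − (1)·f(k) = k**4 + 6*k**3/5 + k**2/5 - 3*k/10 - 3/20.
Degrees (0,0,4) ⇒ d ≤ 5.
Solving with deg f ≤ 5: f(k) = k**2*(4*k**3 - 4*k**2 - 4*k + 1)/20.
R(k) = B(k−1)·f(k)/C(k) = k**2*(4*k**3 - 4*k**2 - 4*k + 1)/(20*k**4 + 24*k**3 + 4*k**2 - 6*k - 3); s_k = R·t_k = k**2*(-4*k**3 + 4*k**2 + 4*k - 1).
Δs = -20*k**4 - 24*k**3 - 4*k**2 + 6*k + 3, as required.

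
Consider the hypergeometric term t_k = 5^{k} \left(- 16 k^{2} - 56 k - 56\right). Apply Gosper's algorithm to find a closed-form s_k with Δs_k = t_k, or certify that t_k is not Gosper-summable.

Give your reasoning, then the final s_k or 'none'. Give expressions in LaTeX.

s_k = - 4 \cdot 5^{k} \left(k^{2} + k + 1\right)

r(k) = 5*(2*k**2 + 11*k + 16)/(2*k**2 + 7*k + 7) after simplifying.
Gosper form: A/B · C(k+1)/C(k) with A=5, B=1, C=k**2 + 7*k/2 + 7/2.
Need (5)·f(k+1) − (1)·f(k) = k**2 + 7*k/2 + 7/2.
Bound: deg f ≤ 2.
Coefficient equations give f(k) = (k**2 + k + 1)/4.
Get s_k = R·t_k = -4*5**k*(k**2 + k + 1) with R(k) = B(k−1)f(k)/C(k) = (k**2 + k + 1)/(2*(2*k**2 + 7*k + 7)).
Check: Δs_k = 5**k*(-16*k**2 - 56*k - 56). ✓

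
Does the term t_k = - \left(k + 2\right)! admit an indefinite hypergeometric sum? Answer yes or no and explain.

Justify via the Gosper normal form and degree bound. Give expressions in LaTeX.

t_(k+1)/t_k = k + 3.
So A=k + 3 and B=1, with C=1.
f must satisfy (k + 3)·f(k+1) − (1)·f(k) = 1.
Degrees (1,0,0) ⇒ d ≤ -1.
Bound -1 < 0, so the key equation has no polynomial solution.

No; the degree bound rules out any f.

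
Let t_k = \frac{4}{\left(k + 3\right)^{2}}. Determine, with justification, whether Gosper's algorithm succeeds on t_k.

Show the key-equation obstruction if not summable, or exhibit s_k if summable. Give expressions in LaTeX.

No; the coefficient equations for f are inconsistent.

r(k) = (k + 3)**2/(k + 4)**2 after simplifying.
Normal form (A,B,C) = (k**2 + 6*k + 9, k**2 + 8*k + 16, 1).
Solve (k**2 + 6*k + 9)·f(k+1) − (k**2 + 6*k + 9)·f(k) = 1.
deg f ≤ 0 (via 2,2,0).
f = c0 ⇒ A·f(k+1) − B(k−1)·f(k) − C = -1. The system {-1 = 0} is inconsistent; no antidifference.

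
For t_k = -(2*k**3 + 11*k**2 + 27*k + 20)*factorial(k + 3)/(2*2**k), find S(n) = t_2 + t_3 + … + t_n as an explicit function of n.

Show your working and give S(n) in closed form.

Compute t_(k+1)/t_k: get (2*k**4 + 25*k**3 + 123*k**2 + 280*k + 240)/(2*(2*k**3 + 11*k**2 + 27*k + 20)).
A = k/2 + 2, B = 1, C = k**3 + 11*k**2/2 + 27*k/2 + 10.
f must satisfy (k/2 + 2)·f(k+1) − (1)·f(k) = k**3 + 11*k**2/2 + 27*k/2 + 10.
From deg A=1, deg B=0, deg C=3: d=2.
Solving with deg f ≤ 2: f(k) = k*(2*k + 3).
Certificate R = B(k−1)f/C = 2*k*(2*k + 3)/(2*k**3 + 11*k**2 + 27*k + 20) gives s_k = -k*(2*k + 3)*factorial(k + 3)/2**k.
Δs = -(2*k**3 + 11*k**2 + 27*k + 20)*factorial(k + 3)/(2*2**k), as required.
Telescope: S(n) = s_(n+1) − s_(2) = -2**(-n - 1)*(n + 1)*(2*n + 5)*factorial(n + 4) − (-420) = (840*2**n - 2*n**6*factorial(n) - 27*n**5*factorial(n) - 145*n**4*factorial(n) - 395*n**3*factorial(n) - 573*n**2*factorial(n) - 418*n*factorial(n) - 120*factorial(n))/(2*2**n).

S(n) = (840*2**n - 2*n**6*factorial(n) - 27*n**5*factorial(n) - 145*n**4*factorial(n) - 395*n**3*factorial(n) - 573*n**2*factorial(n) - 418*n*factorial(n) - 120*factorial(n))/(2*2**n)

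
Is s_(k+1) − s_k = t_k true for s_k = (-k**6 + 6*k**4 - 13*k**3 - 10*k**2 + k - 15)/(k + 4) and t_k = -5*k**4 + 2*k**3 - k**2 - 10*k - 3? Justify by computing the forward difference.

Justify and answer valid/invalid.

Invalid: residual (4*k**5 + 21*k**4 - 10*k**3 + 10*k**2 + 45*k + 7)/(k**2 + 9*k + 20) ≠ 0.

s_(k+1) = (k - (k + 1)**6 + 6*(k + 1)**4 - 13*(k + 1)**3 - 10*(k + 1)**2 - 14)/(k + 5)
s_(k+1) − s_k = (-5*k**6 - 39*k**5 - 62*k**4 + 11*k**3 - 103*k**2 - 182*k - 53)/(k**2 + 9*k + 20)
(s_(k+1) − s_k) − t_k = (4*k**5 + 21*k**4 - 10*k**3 + 10*k**2 + 45*k + 7)/(k**2 + 9*k + 20)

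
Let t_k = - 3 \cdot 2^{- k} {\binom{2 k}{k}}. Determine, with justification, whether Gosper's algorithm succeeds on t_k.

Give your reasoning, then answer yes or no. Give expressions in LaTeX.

Ratio r(k) = (2*k + 1)/(k + 1).
Take A(k)=2*k + 1, B(k)=k + 1, C(k)=1.
Solve (2*k + 1)·f(k+1) − (k)·f(k) = 1.
Degrees (1,1,0) ⇒ d ≤ -1.
deg f ≤ -1 is impossible — no certificate.

No — t_k has no hypergeometric antidifference.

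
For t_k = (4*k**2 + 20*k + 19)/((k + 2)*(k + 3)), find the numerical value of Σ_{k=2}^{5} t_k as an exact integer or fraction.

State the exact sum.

Σ = 123/8

Compute t_(k+1)/t_k: get (k + 2)*(20*k + 4*(k + 1)**2 + 39)/((k + 4)*(4*k**2 + 20*k + 19)).
A = k + 2, B = k + 4, C = k**2 + 5*k + 19/4.
Solve (k + 2)·f(k+1) − (k + 3)·f(k) = k**2 + 5*k + 19/4.
From deg A=1, deg B=1, deg C=2: d=2.
Coefficient equations give f(k) = k*(8*k + 11)/8.
Certificate R = B(k−1)f/C = k*(k + 3)*(8*k + 11)/(2*(4*k**2 + 20*k + 19)) gives s_k = k*(8*k + 11)/(2*(k + 2)).
Δs = (4*k**2 + 20*k + 19)/(k**2 + 5*k + 6), as required.
Σ_(k=2)^(5) t_k = s_(6) − s_(2) = 177/8 − (27/4) = 123/8.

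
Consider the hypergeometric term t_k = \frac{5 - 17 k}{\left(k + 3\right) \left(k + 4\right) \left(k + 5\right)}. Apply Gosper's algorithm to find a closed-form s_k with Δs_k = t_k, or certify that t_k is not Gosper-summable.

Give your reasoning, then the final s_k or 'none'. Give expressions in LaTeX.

s_k = \frac{k \left(43 - 23 k\right)}{12 \left(k + 3\right) \left(k + 4\right)}

Ratio r(k) = (k + 3)*(17*k + 12)/((k + 6)*(17*k - 5)).
Factor: A=k + 3; B=k + 6; C=k - 5/17.
Need (k + 3)·f(k+1) − (k + 5)·f(k) = k - 5/17.
deg f ≤ 2 (via 1,1,1).
A polynomial solution: f(k) = k*(23*k - 43)/204.
Certificate R = B(k−1)f/C = k*(k + 5)*(23*k - 43)/(12*(17*k - 5)) gives s_k = k*(43 - 23*k)/(12*(k + 3)*(k + 4)).
Check: Δs_k = (5 - 17*k)/(k**3 + 12*k**2 + 47*k + 60). ✓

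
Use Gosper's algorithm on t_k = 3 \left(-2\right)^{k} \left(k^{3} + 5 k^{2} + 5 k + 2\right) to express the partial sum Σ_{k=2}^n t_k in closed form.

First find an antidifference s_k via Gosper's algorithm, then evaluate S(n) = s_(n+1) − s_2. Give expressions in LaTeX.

S(n) = 2 \left(-2\right)^{n} n^{3} + 12 \left(-2\right)^{n} n^{2} + 16 \left(-2\right)^{n} n + 6 \left(-2\right)^{n} + 72

The ratio is 2*(-k**3 - 8*k**2 - 18*k - 13)/(k**3 + 5*k**2 + 5*k + 2).
So A=-2 and B=1, with C=k**3 + 5*k**2 + 5*k + 2.
Key eq: (-2)·f(k+1) = (1)·f(k) + (k**3 + 5*k**2 + 5*k + 2).
deg f ≤ 3 (via 0,0,3).
Solving with deg f ≤ 3: f(k) = -k*(k**2 + 3*k - 1)/3.
Get s_k = R·t_k = (-2)**k*k*(-k**2 - 3*k + 1) with R(k) = B(k−1)f(k)/C(k) = -k*(k**2 + 3*k - 1)/(3*(k**3 + 5*k**2 + 5*k + 2)).
s_(k+1) − s_k = 3*(-2)**k*(k**3 + 5*k**2 + 5*k + 2) = t_k.
Σ_(k=2)^n t_k = s_(n+1) − s_(2) = (2*(-2)**n*(n**3 + 6*n**2 + 8*n + 3)) − (-72), i.e. 2*(-2)**n*n**3 + 12*(-2)**n*n**2 + 16*(-2)**n*n + 6*(-2)**n + 72.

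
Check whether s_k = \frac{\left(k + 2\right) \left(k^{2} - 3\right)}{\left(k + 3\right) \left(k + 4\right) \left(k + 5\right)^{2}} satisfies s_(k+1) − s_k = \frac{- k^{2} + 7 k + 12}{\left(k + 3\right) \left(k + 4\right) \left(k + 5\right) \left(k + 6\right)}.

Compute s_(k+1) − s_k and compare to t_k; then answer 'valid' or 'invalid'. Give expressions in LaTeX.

s_(k+1) = (k + 3)*((k + 1)**2 - 3)/((k + 4)*(k + 5)*(k + 6)**2)
s_(k+1) − s_k = (-(k + 2)*(k + 6)**2*(k**2 - 3) + (k + 3)**2*(k + 5)*((k + 1)**2 - 3))/((k + 3)*(k + 4)*(k + 5)**2*(k + 6)**2)
(s_(k+1) − s_k) − t_k = 6*(k**3 + 2*k**2 - 25*k - 39)/(k**6 + 29*k**5 + 347*k**4 + 2191*k**3 + 7692*k**2 + 14220*k + 10800)

Invalid: residual \frac{6 \left(k^{3} + 2 k^{2} - 25 k - 39\right)}{k^{6} + 29 k^{5} + 347 k^{4} + 2191 k^{3} + 7692 k^{2} + 14220 k + 10800} ≠ 0.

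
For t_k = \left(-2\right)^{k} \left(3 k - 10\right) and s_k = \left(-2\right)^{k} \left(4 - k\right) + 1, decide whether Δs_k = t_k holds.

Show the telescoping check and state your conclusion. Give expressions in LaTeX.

valid; difference matches t_k

s_(k+1) = (-2)**(k + 1)*(3 - k) + 1
s_(k+1) − s_k = (-2)**k*(3*k - 10)
(s_(k+1) − s_k) − t_k = 0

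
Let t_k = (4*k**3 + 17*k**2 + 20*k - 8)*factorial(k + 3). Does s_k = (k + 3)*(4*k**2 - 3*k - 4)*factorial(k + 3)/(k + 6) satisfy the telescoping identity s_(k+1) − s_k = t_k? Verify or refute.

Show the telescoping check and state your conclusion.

Invalid: residual -3*(4*k**4 + 41*k**3 + 118*k**2 + 115*k - 44)*factorial(k + 3)/((k + 6)*(k + 7)) ≠ 0.

s_(k+1) = (k + 4)*(4*k**2 + 5*k - 3)*factorial(k + 4)/(k + 7)
s_(k+1) − s_k = (4*k**5 + 57*k**4 + 286*k**3 + 612*k**2 + 391*k - 204)*factorial(k + 3)/((k + 6)*(k + 7))
(s_(k+1) − s_k) − t_k = -3*(4*k**4 + 41*k**3 + 118*k**2 + 115*k - 44)*factorial(k + 3)/((k + 6)*(k + 7))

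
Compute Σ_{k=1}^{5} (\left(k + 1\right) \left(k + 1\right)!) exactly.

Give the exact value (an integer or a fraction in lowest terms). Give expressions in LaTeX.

r(k) = (k + 2)**2/(k + 1) after simplifying.
Take A(k)=k + 2, B(k)=1, C(k)=k + 1.
f must satisfy (k + 2)·f(k+1) − (1)·f(k) = k + 1.
d = 0 from the (1,0,1) case.
Solving with deg f ≤ 0: f(k) = 1.
Then R = B(k−1)f/C = 1/(k + 1), so s_k = R(k)·t_k = factorial(k + 1).
Verify: (k + 1)*factorial(k + 1) matches t_k.
Σ_(k=1)^(5) t_k = s_(6) − s_(1) = 5040 − (2) = 5038.

Σ = 5038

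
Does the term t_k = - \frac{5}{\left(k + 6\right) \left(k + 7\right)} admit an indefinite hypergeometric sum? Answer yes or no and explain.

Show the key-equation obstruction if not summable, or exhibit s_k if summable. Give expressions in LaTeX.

t_(k+1)/t_k = (k + 6)/(k + 8).
So A=k + 6 and B=k + 8, with C=1.
Need (k + 6)·f(k+1) − (k + 7)·f(k) = 1.
d = 1 from the (1,1,0) case.
Coefficient equations give f(k) = k/6.
Certificate R = B(k−1)f/C = k*(k + 7)/6 gives s_k = -5*k/(6*k + 36).
Verify: -5/(k**2 + 13*k + 42) matches t_k.

Yes. s_k = - \frac{5 k}{6 k + 36}.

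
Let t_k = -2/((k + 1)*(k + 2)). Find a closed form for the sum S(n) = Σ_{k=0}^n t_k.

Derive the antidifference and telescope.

S(n) = 2*(-n - 1)/(n + 2)

Step 1: r(k) = (k + 1)/(k + 3).
A = k + 1, B = k + 3, C = 1.
Set up (k + 1)·f(k+1) − (k + 2)·f(k) − (1) = 0.
Bound: deg f ≤ 1.
Solving with deg f ≤ 1: f(k) = k.
Certificate R = B(k−1)f/C = k*(k + 2) gives s_k = -2*k/(k + 1).
Check: Δs_k = -2/(k**2 + 3*k + 2). ✓
Evaluate: s_(n+1) = 2*(-n - 1)/(n + 2); subtract s_(0) = 0 ⇒ S(n) = 2*(-n - 1)/(n + 2).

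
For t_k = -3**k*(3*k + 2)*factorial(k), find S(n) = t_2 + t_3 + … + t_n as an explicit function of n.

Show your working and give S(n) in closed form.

Ratio r(k) = 3*(k + 1)*(3*k + 5)/(3*k + 2).
So A=3*k + 3 and B=1, with C=k + 2/3.
f must satisfy (3*k + 3)·f(k+1) − (1)·f(k) = k + 2/3.
d = 0 from the (1,0,1) case.
Coefficient equations give f(k) = 1/3.
R(k) = B(k−1)·f(k)/C(k) = 1/(3*k + 2); s_k = R·t_k = -3**k*factorial(k).
Verify: -3**k*(3*k + 2)*factorial(k) matches t_k.
Telescope: S(n) = s_(n+1) − s_(2) = -3**(n + 1)*factorial(n + 1) − (-18) = -3*3**n*factorial(n + 1) + 18.

S(n) = -3*3**n*factorial(n + 1) + 18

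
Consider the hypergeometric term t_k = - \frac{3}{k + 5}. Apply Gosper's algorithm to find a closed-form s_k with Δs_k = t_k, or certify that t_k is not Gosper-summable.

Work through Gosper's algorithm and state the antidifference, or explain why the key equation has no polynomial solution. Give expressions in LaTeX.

not Gosper-summable; s_k does not exist

Ratio r(k) = (k + 5)/(k + 6).
So A=k + 5 and B=k + 6, with C=1.
Solve (k + 5)·f(k+1) − (k + 5)·f(k) = 1.
deg f ≤ 0 (via 1,1,0).
Write f(k) = c0. Then LHS − RHS = -1, requiring -1 = 0: contradictory. No certificate.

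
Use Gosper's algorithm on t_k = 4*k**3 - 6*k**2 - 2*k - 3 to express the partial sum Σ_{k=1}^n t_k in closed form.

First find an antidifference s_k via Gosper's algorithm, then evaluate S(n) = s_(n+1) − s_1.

S(n) = n*(n**3 - 3*n - 5)

Ratio r(k) = (4*k**3 + 6*k**2 - 2*k - 7)/(4*k**3 - 6*k**2 - 2*k - 3).
Normal form (A,B,C) = (1, 1, k**3 - 3*k**2/2 - k/2 - 3/4).
f must satisfy (1)·f(k+1) − (1)·f(k) = k**3 - 3*k**2/2 - k/2 - 3/4.
deg f ≤ 4 (via 0,0,3).
A polynomial solution: f(k) = k*(k**3 - 4*k**2 + 3*k - 3)/4.
So s_k = (B(k−1)f/C)·t_k = (k*(k**3 - 4*k**2 + 3*k - 3)/(4*k**3 - 6*k**2 - 2*k - 3))·t_k = k*(k**3 - 4*k**2 + 3*k - 3).
s_(k+1) − s_k = 4*k**3 - 6*k**2 - 2*k - 3 = t_k.
Σ_(k=1)^n t_k = s_(n+1) − s_(1) = (n**4 - 3*n**2 - 5*n - 3) − (-3), i.e. n*(n**3 - 3*n - 5).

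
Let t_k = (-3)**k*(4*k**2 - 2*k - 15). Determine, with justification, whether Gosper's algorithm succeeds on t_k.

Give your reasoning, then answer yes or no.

Yes. s_k = (-3)**k*(-k**2 + 2*k + 3).

Ratio r(k) = 3*(-4*k**2 - 6*k + 13)/(4*k**2 - 2*k - 15).
Take A(k)=-3, B(k)=1, C(k)=k**2 - k/2 - 15/4.
Key eq: (-3)·f(k+1) = (1)·f(k) + (k**2 - k/2 - 15/4).
Bound: deg f ≤ 2.
A polynomial solution: f(k) = -(k - 3)*(k + 1)/4.
Certificate R = B(k−1)f/C = -(k - 3)*(k + 1)/(4*k**2 - 2*k - 15) gives s_k = (-3)**k*(-k**2 + 2*k + 3).
s_(k+1) − s_k = (-3)**k*(4*k**2 - 2*k - 15) = t_k.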